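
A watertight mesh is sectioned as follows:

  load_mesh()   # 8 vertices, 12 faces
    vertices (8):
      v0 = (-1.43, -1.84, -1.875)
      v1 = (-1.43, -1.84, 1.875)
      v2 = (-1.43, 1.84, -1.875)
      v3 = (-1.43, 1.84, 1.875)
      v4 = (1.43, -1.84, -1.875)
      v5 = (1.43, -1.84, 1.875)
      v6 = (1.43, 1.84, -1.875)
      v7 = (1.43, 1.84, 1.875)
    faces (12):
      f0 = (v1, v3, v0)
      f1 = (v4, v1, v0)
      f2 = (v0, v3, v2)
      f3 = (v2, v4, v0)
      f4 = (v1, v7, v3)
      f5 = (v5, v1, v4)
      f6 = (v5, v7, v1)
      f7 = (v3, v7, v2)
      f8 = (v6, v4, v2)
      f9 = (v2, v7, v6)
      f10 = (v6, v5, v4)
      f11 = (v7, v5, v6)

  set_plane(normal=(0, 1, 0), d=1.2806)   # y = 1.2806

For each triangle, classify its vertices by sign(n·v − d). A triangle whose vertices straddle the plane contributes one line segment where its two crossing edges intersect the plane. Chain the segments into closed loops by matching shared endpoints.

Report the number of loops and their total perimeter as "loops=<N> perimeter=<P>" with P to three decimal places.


loops=1 perimeter=13.220

Straddling triangles (8 of 12):
  (v1,v3,v0) [-+-] → (-1.43, 1.2806, 1.875)–(-1.43, 1.2806, 1.30496)  len=0.5700
  (v0,v3,v2) [-++] → (-1.43, 1.2806, 1.30496)–(-1.43, 1.2806, -1.875)  len=3.1800
  (v2,v4,v0) [+--] → (-0.995249, 1.2806, -1.875)–(-1.43, 1.2806, -1.875)  len=0.4348
  (v1,v7,v3) [-++] → (0.995249, 1.2806, 1.875)–(-1.43, 1.2806, 1.875)  len=2.4252
  (v5,v7,v1) [-+-] → (1.43, 1.2806, 1.875)–(0.995249, 1.2806, 1.875)  len=0.4348
  (v6,v4,v2) [+-+] → (1.43, 1.2806, -1.875)–(-0.995249, 1.2806, -1.875)  len=2.4252
  (v6,v5,v4) [+--] → (1.43, 1.2806, -1.30496)–(1.43, 1.2806, -1.875)  len=0.5700
  (v7,v5,v6) [+-+] → (1.43, 1.2806, 1.875)–(1.43, 1.2806, -1.30496)  len=3.1800

Chained into 1 loop(s):
  loop 1: 8 segments, perimeter = 13.2200
Total perimeter = 13.220


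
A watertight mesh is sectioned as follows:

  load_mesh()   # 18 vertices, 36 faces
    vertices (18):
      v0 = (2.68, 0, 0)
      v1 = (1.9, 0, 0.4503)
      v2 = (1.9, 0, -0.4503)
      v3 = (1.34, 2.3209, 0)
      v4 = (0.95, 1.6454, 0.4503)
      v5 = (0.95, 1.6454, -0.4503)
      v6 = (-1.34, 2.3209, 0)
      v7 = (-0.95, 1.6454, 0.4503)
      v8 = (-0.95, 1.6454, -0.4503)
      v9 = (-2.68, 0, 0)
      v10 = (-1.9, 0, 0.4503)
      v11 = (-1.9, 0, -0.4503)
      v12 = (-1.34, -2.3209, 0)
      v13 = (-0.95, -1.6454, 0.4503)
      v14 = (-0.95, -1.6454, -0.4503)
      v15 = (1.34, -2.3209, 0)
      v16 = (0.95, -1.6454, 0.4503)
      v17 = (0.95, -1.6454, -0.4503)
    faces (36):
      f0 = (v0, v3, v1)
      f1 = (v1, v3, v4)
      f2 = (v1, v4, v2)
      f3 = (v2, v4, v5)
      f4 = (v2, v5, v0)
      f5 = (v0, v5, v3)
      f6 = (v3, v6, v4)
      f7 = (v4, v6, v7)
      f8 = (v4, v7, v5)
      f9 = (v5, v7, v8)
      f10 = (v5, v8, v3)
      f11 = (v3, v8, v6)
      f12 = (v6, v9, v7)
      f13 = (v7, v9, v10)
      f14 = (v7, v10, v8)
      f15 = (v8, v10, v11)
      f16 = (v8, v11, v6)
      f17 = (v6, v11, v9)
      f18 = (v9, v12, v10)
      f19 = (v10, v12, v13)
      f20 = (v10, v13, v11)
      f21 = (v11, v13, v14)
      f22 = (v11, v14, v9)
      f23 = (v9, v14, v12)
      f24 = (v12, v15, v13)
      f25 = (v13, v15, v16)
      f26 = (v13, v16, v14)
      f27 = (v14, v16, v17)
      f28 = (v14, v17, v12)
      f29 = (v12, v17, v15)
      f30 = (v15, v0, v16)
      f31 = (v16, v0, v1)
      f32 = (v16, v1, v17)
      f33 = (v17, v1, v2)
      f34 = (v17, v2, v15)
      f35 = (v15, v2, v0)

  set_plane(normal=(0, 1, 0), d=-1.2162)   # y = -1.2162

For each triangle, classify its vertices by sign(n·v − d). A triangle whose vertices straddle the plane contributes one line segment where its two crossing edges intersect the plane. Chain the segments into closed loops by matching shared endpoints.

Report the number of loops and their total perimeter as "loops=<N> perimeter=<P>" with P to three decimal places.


Straddling triangles (12 of 36):
  (v9,v12,v10) [+-+] → (-1.97781, -1.2162, 0)–(-1.60655, -1.2162, 0.214333)  len=0.4287
  (v10,v12,v13) [+--] → (-1.60655, -1.2162, 0.214333)–(-1.19781, -1.2162, 0.4503)  len=0.4720
  (v10,v13,v11) [+-+] → (-1.19781, -1.2162, 0.4503)–(-1.19781, -1.2162, 0.21538)  len=0.2349
  (v11,v13,v14) [+--] → (-1.19781, -1.2162, 0.21538)–(-1.19781, -1.2162, -0.4503)  len=0.6657
  (v11,v14,v9) [+-+] → (-1.19781, -1.2162, -0.4503)–(-1.40127, -1.2162, -0.33284)  len=0.2349
  (v9,v14,v12) [+--] → (-1.40127, -1.2162, -0.33284)–(-1.97781, -1.2162, 0)  len=0.6657
  (v15,v0,v16) [-+-] → (1.97781, -1.2162, 0)–(1.40127, -1.2162, 0.33284)  len=0.6657
  (v16,v0,v1) [-++] → (1.40127, -1.2162, 0.33284)–(1.19781, -1.2162, 0.4503)  len=0.2349
  (v16,v1,v17) [-+-] → (1.19781, -1.2162, 0.4503)–(1.19781, -1.2162, -0.21538)  len=0.6657
  (v17,v1,v2) [-++] → (1.19781, -1.2162, -0.21538)–(1.19781, -1.2162, -0.4503)  len=0.2349
  (v17,v2,v15) [-+-] → (1.19781, -1.2162, -0.4503)–(1.60655, -1.2162, -0.214333)  len=0.4720
  (v15,v2,v0) [-++] → (1.60655, -1.2162, -0.214333)–(1.97781, -1.2162, 0)  len=0.4287

Chained into 2 loop(s):
  loop 1: 6 segments, perimeter = 2.7019
  loop 2: 6 segments, perimeter = 2.7019
Total perimeter = 5.404

loops=2 perimeter=5.404


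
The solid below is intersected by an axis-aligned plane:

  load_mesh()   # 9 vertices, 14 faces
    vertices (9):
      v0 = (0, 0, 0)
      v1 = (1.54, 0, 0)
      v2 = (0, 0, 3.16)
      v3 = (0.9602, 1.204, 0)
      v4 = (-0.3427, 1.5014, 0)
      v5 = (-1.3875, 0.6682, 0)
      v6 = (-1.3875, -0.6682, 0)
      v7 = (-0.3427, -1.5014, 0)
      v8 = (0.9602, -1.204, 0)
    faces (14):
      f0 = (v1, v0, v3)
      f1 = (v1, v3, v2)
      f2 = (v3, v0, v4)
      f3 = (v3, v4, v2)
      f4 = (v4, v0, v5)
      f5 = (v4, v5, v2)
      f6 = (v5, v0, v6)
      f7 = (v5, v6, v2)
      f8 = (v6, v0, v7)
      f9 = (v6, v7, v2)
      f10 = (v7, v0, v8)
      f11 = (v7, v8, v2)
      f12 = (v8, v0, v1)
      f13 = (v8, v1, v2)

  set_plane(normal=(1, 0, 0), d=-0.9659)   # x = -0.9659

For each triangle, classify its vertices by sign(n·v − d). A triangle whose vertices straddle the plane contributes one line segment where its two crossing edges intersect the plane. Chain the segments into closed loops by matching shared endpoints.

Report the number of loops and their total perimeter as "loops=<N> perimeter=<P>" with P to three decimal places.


loops=1 perimeter=5.142

Straddling triangles (6 of 14):
  (v4,v0,v5) [++-] → (-0.9659, 0.465164, 0)–(-0.9659, 1.00441, 0)  len=0.5393
  (v4,v5,v2) [+-+] → (-0.9659, 1.00441, 0)–(-0.9659, 0.465164, 0.960185)  len=1.1012
  (v5,v0,v6) [-+-] → (-0.9659, 0.465164, 0)–(-0.9659, -0.465164, 0)  len=0.9303
  (v5,v6,v2) [--+] → (-0.9659, -0.465164, 0.960185)–(-0.9659, 0.465164, 0.960185)  len=0.9303
  (v6,v0,v7) [-++] → (-0.9659, -0.465164, 0)–(-0.9659, -1.00441, 0)  len=0.5393
  (v6,v7,v2) [-++] → (-0.9659, -1.00441, 0)–(-0.9659, -0.465164, 0.960185)  len=1.1012

Chained into 1 loop(s):
  loop 1: 6 segments, perimeter = 5.1417
Total perimeter = 5.142


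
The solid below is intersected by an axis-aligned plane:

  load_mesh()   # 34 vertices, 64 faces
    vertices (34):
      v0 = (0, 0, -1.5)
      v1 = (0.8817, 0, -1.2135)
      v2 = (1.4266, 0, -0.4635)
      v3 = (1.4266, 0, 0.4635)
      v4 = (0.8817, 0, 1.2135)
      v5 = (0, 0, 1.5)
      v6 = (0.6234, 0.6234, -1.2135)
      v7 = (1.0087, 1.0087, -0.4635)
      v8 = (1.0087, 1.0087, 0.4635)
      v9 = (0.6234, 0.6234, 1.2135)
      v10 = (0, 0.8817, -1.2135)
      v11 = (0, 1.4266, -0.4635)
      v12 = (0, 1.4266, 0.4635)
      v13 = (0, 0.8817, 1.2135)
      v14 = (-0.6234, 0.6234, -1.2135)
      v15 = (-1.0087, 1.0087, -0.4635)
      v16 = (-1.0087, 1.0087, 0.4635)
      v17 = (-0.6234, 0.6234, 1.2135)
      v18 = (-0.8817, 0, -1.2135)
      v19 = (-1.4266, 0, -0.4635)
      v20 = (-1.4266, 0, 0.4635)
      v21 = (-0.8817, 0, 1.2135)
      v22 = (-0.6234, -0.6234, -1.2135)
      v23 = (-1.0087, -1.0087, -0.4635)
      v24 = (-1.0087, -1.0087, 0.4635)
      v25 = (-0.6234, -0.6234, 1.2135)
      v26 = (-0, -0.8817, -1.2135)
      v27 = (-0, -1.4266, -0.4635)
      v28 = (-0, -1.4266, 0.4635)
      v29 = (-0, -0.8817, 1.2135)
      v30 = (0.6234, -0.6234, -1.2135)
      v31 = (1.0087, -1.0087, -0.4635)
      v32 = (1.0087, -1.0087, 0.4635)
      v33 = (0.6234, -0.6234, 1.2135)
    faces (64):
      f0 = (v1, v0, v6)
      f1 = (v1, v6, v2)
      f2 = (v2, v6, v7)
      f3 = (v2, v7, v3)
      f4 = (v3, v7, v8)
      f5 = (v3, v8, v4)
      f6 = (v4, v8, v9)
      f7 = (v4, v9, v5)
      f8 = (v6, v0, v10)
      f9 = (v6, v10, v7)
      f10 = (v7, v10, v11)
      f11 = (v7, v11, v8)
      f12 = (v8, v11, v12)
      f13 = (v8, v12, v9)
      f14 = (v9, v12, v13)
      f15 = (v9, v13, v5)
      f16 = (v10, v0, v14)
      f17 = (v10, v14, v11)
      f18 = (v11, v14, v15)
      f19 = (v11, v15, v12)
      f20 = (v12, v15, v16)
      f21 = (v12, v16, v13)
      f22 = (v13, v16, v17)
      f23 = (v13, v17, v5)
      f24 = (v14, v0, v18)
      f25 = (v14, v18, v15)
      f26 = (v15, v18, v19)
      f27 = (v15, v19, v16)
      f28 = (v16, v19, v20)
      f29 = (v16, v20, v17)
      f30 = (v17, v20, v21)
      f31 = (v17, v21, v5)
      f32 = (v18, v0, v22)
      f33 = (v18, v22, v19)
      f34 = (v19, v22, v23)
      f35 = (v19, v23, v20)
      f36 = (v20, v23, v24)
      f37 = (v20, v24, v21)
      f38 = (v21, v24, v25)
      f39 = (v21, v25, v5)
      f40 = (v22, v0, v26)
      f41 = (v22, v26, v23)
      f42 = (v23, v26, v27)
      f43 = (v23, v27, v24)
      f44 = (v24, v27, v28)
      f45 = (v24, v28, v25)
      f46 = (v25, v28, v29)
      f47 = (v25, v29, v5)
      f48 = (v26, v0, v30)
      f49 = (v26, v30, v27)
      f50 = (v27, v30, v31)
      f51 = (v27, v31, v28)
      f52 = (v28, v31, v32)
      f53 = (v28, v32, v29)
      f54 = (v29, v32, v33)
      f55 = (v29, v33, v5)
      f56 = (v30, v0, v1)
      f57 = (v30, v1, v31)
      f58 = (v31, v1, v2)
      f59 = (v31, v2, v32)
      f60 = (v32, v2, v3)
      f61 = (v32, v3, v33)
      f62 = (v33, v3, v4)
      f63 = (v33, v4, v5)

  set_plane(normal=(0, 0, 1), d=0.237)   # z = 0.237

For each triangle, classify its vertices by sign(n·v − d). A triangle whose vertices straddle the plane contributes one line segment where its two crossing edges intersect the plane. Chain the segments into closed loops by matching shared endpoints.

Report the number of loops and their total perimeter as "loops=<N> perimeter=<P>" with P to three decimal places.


loops=1 perimeter=8.735

Straddling triangles (16 of 64):
  (v2,v7,v3) [--+] → (1.32449, 0.246462, 0.237)–(1.4266, 0, 0.237)  len=0.2668
  (v3,v7,v8) [+-+] → (1.32449, 0.246462, 0.237)–(1.0087, 1.0087, 0.237)  len=0.8251
  (v7,v11,v8) [--+] → (0.762238, 1.11081, 0.237)–(1.0087, 1.0087, 0.237)  len=0.2668
  (v8,v11,v12) [+-+] → (0.762238, 1.11081, 0.237)–(0, 1.4266, 0.237)  len=0.8251
  (v11,v15,v12) [--+] → (-0.246462, 1.32449, 0.237)–(0, 1.4266, 0.237)  len=0.2668
  (v12,v15,v16) [+-+] → (-0.246462, 1.32449, 0.237)–(-1.0087, 1.0087, 0.237)  len=0.8251
  (v15,v19,v16) [--+] → (-1.11081, 0.762238, 0.237)–(-1.0087, 1.0087, 0.237)  len=0.2668
  (v16,v19,v20) [+-+] → (-1.11081, 0.762238, 0.237)–(-1.4266, 0, 0.237)  len=0.8251
  (v19,v23,v20) [--+] → (-1.32449, -0.246462, 0.237)–(-1.4266, 0, 0.237)  len=0.2668
  (v20,v23,v24) [+-+] → (-1.32449, -0.246462, 0.237)–(-1.0087, -1.0087, 0.237)  len=0.8251
  (v23,v27,v24) [--+] → (-0.762238, -1.11081, 0.237)–(-1.0087, -1.0087, 0.237)  len=0.2668
  (v24,v27,v28) [+-+] → (-0.762238, -1.11081, 0.237)–(0, -1.4266, 0.237)  len=0.8251
  (v27,v31,v28) [--+] → (0.246462, -1.32449, 0.237)–(0, -1.4266, 0.237)  len=0.2668
  (v28,v31,v32) [+-+] → (0.246462, -1.32449, 0.237)–(1.0087, -1.0087, 0.237)  len=0.8251
  (v31,v2,v32) [--+] → (1.11081, -0.762238, 0.237)–(1.0087, -1.0087, 0.237)  len=0.2668
  (v32,v2,v3) [+-+] → (1.11081, -0.762238, 0.237)–(1.4266, 0, 0.237)  len=0.8251

Chained into 1 loop(s):
  loop 1: 16 segments, perimeter = 8.7347
Total perimeter = 8.735


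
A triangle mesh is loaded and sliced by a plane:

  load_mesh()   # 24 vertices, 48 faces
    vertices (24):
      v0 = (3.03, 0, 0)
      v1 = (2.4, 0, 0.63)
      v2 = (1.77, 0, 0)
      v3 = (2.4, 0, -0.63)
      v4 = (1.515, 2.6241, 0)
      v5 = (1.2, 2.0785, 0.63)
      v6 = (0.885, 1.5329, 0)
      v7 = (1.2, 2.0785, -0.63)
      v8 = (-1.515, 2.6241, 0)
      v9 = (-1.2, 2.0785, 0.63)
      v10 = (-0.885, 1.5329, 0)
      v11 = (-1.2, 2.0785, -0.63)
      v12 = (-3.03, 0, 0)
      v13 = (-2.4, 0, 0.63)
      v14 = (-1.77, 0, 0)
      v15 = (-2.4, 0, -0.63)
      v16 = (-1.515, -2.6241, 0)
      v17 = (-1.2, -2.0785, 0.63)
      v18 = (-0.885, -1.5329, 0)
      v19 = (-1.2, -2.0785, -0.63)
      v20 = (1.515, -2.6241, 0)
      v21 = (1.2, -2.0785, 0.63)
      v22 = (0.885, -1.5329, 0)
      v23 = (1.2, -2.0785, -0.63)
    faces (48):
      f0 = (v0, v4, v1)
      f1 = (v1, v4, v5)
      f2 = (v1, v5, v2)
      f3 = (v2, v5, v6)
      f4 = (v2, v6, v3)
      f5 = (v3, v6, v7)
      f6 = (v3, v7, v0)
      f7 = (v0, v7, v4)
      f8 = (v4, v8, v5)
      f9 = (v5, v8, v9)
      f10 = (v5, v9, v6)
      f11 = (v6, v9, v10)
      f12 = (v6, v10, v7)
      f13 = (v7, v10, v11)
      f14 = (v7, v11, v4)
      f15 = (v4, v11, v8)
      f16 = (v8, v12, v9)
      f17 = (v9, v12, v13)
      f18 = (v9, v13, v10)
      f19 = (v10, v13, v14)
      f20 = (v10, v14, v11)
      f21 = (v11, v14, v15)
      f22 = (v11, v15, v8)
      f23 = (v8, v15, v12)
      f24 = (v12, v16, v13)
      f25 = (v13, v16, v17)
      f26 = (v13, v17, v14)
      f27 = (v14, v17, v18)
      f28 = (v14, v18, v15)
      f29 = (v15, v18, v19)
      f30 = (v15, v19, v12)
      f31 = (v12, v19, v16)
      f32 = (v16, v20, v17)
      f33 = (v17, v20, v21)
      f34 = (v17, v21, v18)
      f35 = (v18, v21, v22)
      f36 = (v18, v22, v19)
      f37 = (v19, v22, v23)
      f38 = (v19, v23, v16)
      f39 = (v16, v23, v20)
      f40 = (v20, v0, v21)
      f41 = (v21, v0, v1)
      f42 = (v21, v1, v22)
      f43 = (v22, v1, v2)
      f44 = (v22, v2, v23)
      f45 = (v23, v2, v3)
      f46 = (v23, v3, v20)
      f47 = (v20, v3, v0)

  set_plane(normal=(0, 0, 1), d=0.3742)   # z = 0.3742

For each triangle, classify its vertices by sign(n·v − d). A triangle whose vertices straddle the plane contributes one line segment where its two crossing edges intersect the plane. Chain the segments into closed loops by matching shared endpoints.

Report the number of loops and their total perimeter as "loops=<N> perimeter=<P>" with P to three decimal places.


Straddling triangles (24 of 48):
  (v0,v4,v1) [--+] → (2.04066, 1.06547, 0.3742)–(2.6558, 0, 0.3742)  len=1.2303
  (v1,v4,v5) [+-+] → (2.04066, 1.06547, 0.3742)–(1.3279, 2.30003, 0.3742)  len=1.4255
  (v1,v5,v2) [++-] → (1.43144, 1.23456, 0.3742)–(2.1442, 0, 0.3742)  len=1.4255
  (v2,v5,v6) [-+-] → (1.43144, 1.23456, 0.3742)–(1.0721, 1.85697, 0.3742)  len=0.7187
  (v4,v8,v5) [--+] → (0.0976238, 2.30003, 0.3742)–(1.3279, 2.30003, 0.3742)  len=1.2303
  (v5,v8,v9) [+-+] → (0.0976238, 2.30003, 0.3742)–(-1.3279, 2.30003, 0.3742)  len=1.4255
  (v5,v9,v6) [++-] → (-0.353424, 1.85697, 0.3742)–(1.0721, 1.85697, 0.3742)  len=1.4255
  (v6,v9,v10) [-+-] → (-0.353424, 1.85697, 0.3742)–(-1.0721, 1.85697, 0.3742)  len=0.7187
  (v8,v12,v9) [--+] → (-1.94304, 1.23456, 0.3742)–(-1.3279, 2.30003, 0.3742)  len=1.2303
  (v9,v12,v13) [+-+] → (-1.94304, 1.23456, 0.3742)–(-2.6558, 0, 0.3742)  len=1.4255
  (v9,v13,v10) [++-] → (-1.78486, 0.622406, 0.3742)–(-1.0721, 1.85697, 0.3742)  len=1.4255
  (v10,v13,v14) [-+-] → (-1.78486, 0.622406, 0.3742)–(-2.1442, 0, 0.3742)  len=0.7187
  (v12,v16,v13) [--+] → (-2.04066, -1.06547, 0.3742)–(-2.6558, 0, 0.3742)  len=1.2303
  (v13,v16,v17) [+-+] → (-2.04066, -1.06547, 0.3742)–(-1.3279, -2.30003, 0.3742)  len=1.4255
  (v13,v17,v14) [++-] → (-1.43144, -1.23456, 0.3742)–(-2.1442, 0, 0.3742)  len=1.4255
  (v14,v17,v18) [-+-] → (-1.43144, -1.23456, 0.3742)–(-1.0721, -1.85697, 0.3742)  len=0.7187
  (v16,v20,v17) [--+] → (-0.0976238, -2.30003, 0.3742)–(-1.3279, -2.30003, 0.3742)  len=1.2303
  (v17,v20,v21) [+-+] → (-0.0976238, -2.30003, 0.3742)–(1.3279, -2.30003, 0.3742)  len=1.4255
  (v17,v21,v18) [++-] → (0.353424, -1.85697, 0.3742)–(-1.0721, -1.85697, 0.3742)  len=1.4255
  (v18,v21,v22) [-+-] → (0.353424, -1.85697, 0.3742)–(1.0721, -1.85697, 0.3742)  len=0.7187
  (v20,v0,v21) [--+] → (1.94304, -1.23456, 0.3742)–(1.3279, -2.30003, 0.3742)  len=1.2303
  (v21,v0,v1) [+-+] → (1.94304, -1.23456, 0.3742)–(2.6558, 0, 0.3742)  len=1.4255
  (v21,v1,v22) [++-] → (1.78486, -0.622406, 0.3742)–(1.0721, -1.85697, 0.3742)  len=1.4255
  (v22,v1,v2) [-+-] → (1.78486, -0.622406, 0.3742)–(2.1442, 0, 0.3742)  len=0.7187

Chained into 2 loop(s):
  loop 1: 12 segments, perimeter = 15.9349
  loop 2: 12 segments, perimeter = 12.8653
Total perimeter = 28.800

loops=2 perimeter=28.800


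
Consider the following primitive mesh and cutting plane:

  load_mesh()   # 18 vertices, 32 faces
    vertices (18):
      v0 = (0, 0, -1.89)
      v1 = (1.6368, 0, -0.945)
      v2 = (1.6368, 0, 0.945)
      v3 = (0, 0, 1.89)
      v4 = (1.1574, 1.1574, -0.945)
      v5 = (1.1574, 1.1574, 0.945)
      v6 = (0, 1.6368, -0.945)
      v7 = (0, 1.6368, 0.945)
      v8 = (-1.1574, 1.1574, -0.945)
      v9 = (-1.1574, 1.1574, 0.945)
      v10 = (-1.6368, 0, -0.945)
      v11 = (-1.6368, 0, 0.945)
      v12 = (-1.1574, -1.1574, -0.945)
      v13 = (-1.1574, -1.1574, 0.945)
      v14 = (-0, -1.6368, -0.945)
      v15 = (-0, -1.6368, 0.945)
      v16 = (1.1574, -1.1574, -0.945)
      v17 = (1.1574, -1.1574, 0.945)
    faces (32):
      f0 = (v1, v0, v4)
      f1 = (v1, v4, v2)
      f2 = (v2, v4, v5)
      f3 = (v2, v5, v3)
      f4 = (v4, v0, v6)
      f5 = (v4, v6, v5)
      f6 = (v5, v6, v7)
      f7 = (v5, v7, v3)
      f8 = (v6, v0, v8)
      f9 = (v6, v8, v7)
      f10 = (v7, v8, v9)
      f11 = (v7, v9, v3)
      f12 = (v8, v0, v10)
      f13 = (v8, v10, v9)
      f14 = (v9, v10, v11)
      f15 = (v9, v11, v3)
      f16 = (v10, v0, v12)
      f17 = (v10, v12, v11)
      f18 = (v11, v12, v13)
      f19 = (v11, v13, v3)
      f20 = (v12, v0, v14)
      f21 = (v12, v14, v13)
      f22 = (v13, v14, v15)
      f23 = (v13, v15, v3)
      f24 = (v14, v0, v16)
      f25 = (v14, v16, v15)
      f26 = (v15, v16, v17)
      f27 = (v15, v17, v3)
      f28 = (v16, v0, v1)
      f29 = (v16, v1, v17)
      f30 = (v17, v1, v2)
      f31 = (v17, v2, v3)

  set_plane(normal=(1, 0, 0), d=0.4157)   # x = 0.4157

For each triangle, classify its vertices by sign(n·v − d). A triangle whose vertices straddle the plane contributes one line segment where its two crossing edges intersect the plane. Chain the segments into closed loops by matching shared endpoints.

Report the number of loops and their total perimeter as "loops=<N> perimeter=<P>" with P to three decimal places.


loops=1 perimeter=10.334

Straddling triangles (12 of 32):
  (v1,v0,v4) [+-+] → (0.4157, 0, -1.65)–(0.4157, 0.4157, -1.55059)  len=0.4274
  (v2,v5,v3) [++-] → (0.4157, 0.4157, 1.55059)–(0.4157, 0, 1.65)  len=0.4274
  (v4,v0,v6) [+--] → (0.4157, 0.4157, -1.55059)–(0.4157, 1.46462, -0.945)  len=1.2112
  (v4,v6,v5) [+-+] → (0.4157, 1.46462, -0.945)–(0.4157, 1.46462, -0.266174)  len=0.6788
  (v5,v6,v7) [+--] → (0.4157, 1.46462, -0.266174)–(0.4157, 1.46462, 0.945)  len=1.2112
  (v5,v7,v3) [+--] → (0.4157, 1.46462, 0.945)–(0.4157, 0.4157, 1.55059)  len=1.2112
  (v14,v0,v16) [--+] → (0.4157, -0.4157, -1.55059)–(0.4157, -1.46462, -0.945)  len=1.2112
  (v14,v16,v15) [-+-] → (0.4157, -1.46462, -0.945)–(0.4157, -1.46462, 0.266174)  len=1.2112
  (v15,v16,v17) [-++] → (0.4157, -1.46462, 0.266174)–(0.4157, -1.46462, 0.945)  len=0.6788
  (v15,v17,v3) [-+-] → (0.4157, -1.46462, 0.945)–(0.4157, -0.4157, 1.55059)  len=1.2112
  (v16,v0,v1) [+-+] → (0.4157, -0.4157, -1.55059)–(0.4157, 0, -1.65)  len=0.4274
  (v17,v2,v3) [++-] → (0.4157, 0, 1.65)–(0.4157, -0.4157, 1.55059)  len=0.4274

Chained into 1 loop(s):
  loop 1: 12 segments, perimeter = 10.3344
Total perimeter = 10.334


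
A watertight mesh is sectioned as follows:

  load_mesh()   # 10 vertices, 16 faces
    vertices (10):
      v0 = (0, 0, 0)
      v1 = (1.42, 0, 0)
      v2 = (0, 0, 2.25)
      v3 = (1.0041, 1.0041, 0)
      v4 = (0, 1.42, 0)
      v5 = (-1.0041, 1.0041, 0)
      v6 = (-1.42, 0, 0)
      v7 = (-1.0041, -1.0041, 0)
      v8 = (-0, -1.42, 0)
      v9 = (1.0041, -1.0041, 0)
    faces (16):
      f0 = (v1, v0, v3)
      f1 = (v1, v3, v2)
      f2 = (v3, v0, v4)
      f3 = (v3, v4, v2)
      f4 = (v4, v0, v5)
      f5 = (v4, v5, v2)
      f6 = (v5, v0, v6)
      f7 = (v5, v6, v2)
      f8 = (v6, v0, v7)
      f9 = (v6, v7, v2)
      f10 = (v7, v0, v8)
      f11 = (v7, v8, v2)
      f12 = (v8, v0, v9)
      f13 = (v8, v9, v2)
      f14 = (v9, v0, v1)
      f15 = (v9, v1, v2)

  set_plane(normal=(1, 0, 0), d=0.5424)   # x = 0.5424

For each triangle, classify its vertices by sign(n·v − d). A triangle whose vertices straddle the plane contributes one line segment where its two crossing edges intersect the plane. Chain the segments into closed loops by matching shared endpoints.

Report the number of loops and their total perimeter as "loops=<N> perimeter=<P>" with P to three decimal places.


Straddling triangles (8 of 16):
  (v1,v0,v3) [+-+] → (0.5424, 0, 0)–(0.5424, 0.5424, 0)  len=0.5424
  (v1,v3,v2) [++-] → (0.5424, 0.5424, 1.03458)–(0.5424, 0, 1.39056)  len=0.6488
  (v3,v0,v4) [+--] → (0.5424, 0.5424, 0)–(0.5424, 1.19534, 0)  len=0.6529
  (v3,v4,v2) [+--] → (0.5424, 1.19534, 0)–(0.5424, 0.5424, 1.03458)  len=1.2234
  (v8,v0,v9) [--+] → (0.5424, -0.5424, 0)–(0.5424, -1.19534, 0)  len=0.6529
  (v8,v9,v2) [-+-] → (0.5424, -1.19534, 0)–(0.5424, -0.5424, 1.03458)  len=1.2234
  (v9,v0,v1) [+-+] → (0.5424, -0.5424, 0)–(0.5424, 0, 0)  len=0.5424
  (v9,v1,v2) [++-] → (0.5424, 0, 1.39056)–(0.5424, -0.5424, 1.03458)  len=0.6488

Chained into 1 loop(s):
  loop 1: 8 segments, perimeter = 6.1350
Total perimeter = 6.135

loops=1 perimeter=6.135


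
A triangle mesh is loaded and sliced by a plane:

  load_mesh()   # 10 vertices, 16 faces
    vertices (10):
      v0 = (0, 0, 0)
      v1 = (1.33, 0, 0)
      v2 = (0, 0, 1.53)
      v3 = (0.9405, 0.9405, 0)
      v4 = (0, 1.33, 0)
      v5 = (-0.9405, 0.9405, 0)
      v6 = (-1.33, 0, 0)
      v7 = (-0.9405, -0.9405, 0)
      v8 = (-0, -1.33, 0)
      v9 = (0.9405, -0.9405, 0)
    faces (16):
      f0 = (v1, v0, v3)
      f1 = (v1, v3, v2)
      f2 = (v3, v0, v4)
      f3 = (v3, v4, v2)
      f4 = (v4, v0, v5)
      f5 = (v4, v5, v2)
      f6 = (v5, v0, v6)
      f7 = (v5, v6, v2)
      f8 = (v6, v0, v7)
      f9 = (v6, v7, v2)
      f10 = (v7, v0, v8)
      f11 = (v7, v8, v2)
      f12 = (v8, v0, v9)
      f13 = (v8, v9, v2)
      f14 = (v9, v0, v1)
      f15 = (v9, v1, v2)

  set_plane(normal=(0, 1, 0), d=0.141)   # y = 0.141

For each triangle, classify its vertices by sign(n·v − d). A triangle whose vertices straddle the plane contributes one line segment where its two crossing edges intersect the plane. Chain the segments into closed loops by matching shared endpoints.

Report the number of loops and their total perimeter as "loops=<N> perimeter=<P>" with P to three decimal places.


Straddling triangles (8 of 16):
  (v1,v0,v3) [--+] → (0.141, 0.141, 0)–(1.27161, 0.141, 0)  len=1.1306
  (v1,v3,v2) [-+-] → (1.27161, 0.141, 0)–(0.141, 0.141, 1.30062)  len=1.7233
  (v3,v0,v4) [+-+] → (0.141, 0.141, 0)–(0, 0.141, 0)  len=0.1410
  (v3,v4,v2) [++-] → (0, 0.141, 1.3678)–(0.141, 0.141, 1.30062)  len=0.1562
  (v4,v0,v5) [+-+] → (0, 0.141, 0)–(-0.141, 0.141, 0)  len=0.1410
  (v4,v5,v2) [++-] → (-0.141, 0.141, 1.30062)–(0, 0.141, 1.3678)  len=0.1562
  (v5,v0,v6) [+--] → (-0.141, 0.141, 0)–(-1.27161, 0.141, 0)  len=1.1306
  (v5,v6,v2) [+--] → (-1.27161, 0.141, 0)–(-0.141, 0.141, 1.30062)  len=1.7233

Chained into 1 loop(s):
  loop 1: 8 segments, perimeter = 6.3023
Total perimeter = 6.302

loops=1 perimeter=6.302


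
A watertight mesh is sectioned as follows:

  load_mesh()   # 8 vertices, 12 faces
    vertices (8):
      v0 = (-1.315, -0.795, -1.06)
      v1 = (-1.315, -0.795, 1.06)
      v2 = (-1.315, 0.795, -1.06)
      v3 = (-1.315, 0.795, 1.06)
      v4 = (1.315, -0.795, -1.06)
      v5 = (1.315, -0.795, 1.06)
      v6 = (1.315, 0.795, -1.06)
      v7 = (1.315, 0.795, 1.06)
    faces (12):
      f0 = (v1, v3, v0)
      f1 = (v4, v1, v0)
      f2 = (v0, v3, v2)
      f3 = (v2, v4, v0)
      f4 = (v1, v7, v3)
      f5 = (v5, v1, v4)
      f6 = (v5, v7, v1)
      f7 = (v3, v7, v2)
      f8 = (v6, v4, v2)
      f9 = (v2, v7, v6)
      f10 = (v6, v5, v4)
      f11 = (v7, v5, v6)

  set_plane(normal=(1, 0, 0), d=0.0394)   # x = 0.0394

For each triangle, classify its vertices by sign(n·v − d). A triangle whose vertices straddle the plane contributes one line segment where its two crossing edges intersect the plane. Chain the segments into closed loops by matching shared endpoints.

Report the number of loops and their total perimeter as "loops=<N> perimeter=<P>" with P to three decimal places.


Straddling triangles (8 of 12):
  (v4,v1,v0) [+--] → (0.0394, -0.795, -0.0317597)–(0.0394, -0.795, -1.06)  len=1.0282
  (v2,v4,v0) [-+-] → (0.0394, -0.0238198, -1.06)–(0.0394, -0.795, -1.06)  len=0.7712
  (v1,v7,v3) [-+-] → (0.0394, 0.0238198, 1.06)–(0.0394, 0.795, 1.06)  len=0.7712
  (v5,v1,v4) [+-+] → (0.0394, -0.795, 1.06)–(0.0394, -0.795, -0.0317597)  len=1.0918
  (v5,v7,v1) [++-] → (0.0394, 0.0238198, 1.06)–(0.0394, -0.795, 1.06)  len=0.8188
  (v3,v7,v2) [-+-] → (0.0394, 0.795, 1.06)–(0.0394, 0.795, 0.0317597)  len=1.0282
  (v6,v4,v2) [++-] → (0.0394, -0.0238198, -1.06)–(0.0394, 0.795, -1.06)  len=0.8188
  (v2,v7,v6) [-++] → (0.0394, 0.795, 0.0317597)–(0.0394, 0.795, -1.06)  len=1.0918

Chained into 1 loop(s):
  loop 1: 8 segments, perimeter = 7.4200
Total perimeter = 7.420

loops=1 perimeter=7.420


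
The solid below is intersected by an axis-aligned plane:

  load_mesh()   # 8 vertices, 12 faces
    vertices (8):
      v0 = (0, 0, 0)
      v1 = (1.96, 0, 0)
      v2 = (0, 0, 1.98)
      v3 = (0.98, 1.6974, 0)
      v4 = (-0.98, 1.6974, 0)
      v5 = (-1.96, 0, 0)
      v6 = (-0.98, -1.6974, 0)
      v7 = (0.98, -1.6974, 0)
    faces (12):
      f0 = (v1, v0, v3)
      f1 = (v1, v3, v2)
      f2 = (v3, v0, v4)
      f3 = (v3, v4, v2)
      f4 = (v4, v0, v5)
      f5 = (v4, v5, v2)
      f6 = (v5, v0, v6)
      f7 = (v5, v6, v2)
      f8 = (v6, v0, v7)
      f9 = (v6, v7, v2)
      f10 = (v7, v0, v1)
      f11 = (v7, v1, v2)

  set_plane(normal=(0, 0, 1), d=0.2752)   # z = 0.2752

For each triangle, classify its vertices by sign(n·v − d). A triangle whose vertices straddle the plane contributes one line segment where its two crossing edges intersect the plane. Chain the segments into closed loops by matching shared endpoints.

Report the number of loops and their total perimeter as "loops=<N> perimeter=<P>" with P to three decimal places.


Straddling triangles (6 of 12):
  (v1,v3,v2) [--+] → (0.84379, 1.46148, 0.2752)–(1.68758, 0, 0.2752)  len=1.6876
  (v3,v4,v2) [--+] → (-0.84379, 1.46148, 0.2752)–(0.84379, 1.46148, 0.2752)  len=1.6876
  (v4,v5,v2) [--+] → (-1.68758, 0, 0.2752)–(-0.84379, 1.46148, 0.2752)  len=1.6876
  (v5,v6,v2) [--+] → (-0.84379, -1.46148, 0.2752)–(-1.68758, 0, 0.2752)  len=1.6876
  (v6,v7,v2) [--+] → (0.84379, -1.46148, 0.2752)–(-0.84379, -1.46148, 0.2752)  len=1.6876
  (v7,v1,v2) [--+] → (1.68758, 0, 0.2752)–(0.84379, -1.46148, 0.2752)  len=1.6876

Chained into 1 loop(s):
  loop 1: 6 segments, perimeter = 10.1254
Total perimeter = 10.125

loops=1 perimeter=10.125


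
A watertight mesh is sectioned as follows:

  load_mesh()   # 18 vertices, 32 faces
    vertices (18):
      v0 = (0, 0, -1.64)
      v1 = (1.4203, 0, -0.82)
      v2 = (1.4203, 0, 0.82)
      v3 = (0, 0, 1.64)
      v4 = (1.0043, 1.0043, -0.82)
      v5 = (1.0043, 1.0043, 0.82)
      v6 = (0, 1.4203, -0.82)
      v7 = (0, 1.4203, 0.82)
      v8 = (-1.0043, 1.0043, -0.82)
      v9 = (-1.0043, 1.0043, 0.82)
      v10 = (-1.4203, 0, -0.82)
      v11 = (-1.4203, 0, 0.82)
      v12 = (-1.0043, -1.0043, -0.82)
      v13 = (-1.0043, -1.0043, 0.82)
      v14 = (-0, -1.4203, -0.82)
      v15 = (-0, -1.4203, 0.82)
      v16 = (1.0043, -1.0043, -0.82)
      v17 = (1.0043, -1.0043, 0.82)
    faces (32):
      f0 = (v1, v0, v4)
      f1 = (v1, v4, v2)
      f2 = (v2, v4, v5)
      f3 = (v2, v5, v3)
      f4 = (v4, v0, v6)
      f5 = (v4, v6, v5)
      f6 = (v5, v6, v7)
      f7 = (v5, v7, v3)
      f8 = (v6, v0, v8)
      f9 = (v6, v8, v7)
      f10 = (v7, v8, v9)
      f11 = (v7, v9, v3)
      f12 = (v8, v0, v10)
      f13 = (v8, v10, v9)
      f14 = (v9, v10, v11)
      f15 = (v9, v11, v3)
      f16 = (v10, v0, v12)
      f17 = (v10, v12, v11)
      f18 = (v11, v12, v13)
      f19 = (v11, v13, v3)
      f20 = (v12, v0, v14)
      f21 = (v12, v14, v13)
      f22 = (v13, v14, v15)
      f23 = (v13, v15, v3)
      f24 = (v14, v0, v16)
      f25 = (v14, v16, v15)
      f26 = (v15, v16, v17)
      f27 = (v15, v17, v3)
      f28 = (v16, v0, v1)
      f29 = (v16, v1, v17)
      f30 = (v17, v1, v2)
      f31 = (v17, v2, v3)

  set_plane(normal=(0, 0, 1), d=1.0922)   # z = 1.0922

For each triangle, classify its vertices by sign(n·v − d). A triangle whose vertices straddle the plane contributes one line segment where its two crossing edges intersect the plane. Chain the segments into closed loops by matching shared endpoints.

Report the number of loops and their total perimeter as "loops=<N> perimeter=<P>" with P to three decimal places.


loops=1 perimeter=5.810

Straddling triangles (8 of 32):
  (v2,v5,v3) [--+] → (0.670921, 0.670921, 1.0922)–(0.94883, 0, 1.0922)  len=0.7262
  (v5,v7,v3) [--+] → (0, 0.94883, 1.0922)–(0.670921, 0.670921, 1.0922)  len=0.7262
  (v7,v9,v3) [--+] → (-0.670921, 0.670921, 1.0922)–(0, 0.94883, 1.0922)  len=0.7262
  (v9,v11,v3) [--+] → (-0.94883, 0, 1.0922)–(-0.670921, 0.670921, 1.0922)  len=0.7262
  (v11,v13,v3) [--+] → (-0.670921, -0.670921, 1.0922)–(-0.94883, 0, 1.0922)  len=0.7262
  (v13,v15,v3) [--+] → (0, -0.94883, 1.0922)–(-0.670921, -0.670921, 1.0922)  len=0.7262
  (v15,v17,v3) [--+] → (0.670921, -0.670921, 1.0922)–(0, -0.94883, 1.0922)  len=0.7262
  (v17,v2,v3) [--+] → (0.94883, 0, 1.0922)–(0.670921, -0.670921, 1.0922)  len=0.7262

Chained into 1 loop(s):
  loop 1: 8 segments, perimeter = 5.8096
Total perimeter = 5.810


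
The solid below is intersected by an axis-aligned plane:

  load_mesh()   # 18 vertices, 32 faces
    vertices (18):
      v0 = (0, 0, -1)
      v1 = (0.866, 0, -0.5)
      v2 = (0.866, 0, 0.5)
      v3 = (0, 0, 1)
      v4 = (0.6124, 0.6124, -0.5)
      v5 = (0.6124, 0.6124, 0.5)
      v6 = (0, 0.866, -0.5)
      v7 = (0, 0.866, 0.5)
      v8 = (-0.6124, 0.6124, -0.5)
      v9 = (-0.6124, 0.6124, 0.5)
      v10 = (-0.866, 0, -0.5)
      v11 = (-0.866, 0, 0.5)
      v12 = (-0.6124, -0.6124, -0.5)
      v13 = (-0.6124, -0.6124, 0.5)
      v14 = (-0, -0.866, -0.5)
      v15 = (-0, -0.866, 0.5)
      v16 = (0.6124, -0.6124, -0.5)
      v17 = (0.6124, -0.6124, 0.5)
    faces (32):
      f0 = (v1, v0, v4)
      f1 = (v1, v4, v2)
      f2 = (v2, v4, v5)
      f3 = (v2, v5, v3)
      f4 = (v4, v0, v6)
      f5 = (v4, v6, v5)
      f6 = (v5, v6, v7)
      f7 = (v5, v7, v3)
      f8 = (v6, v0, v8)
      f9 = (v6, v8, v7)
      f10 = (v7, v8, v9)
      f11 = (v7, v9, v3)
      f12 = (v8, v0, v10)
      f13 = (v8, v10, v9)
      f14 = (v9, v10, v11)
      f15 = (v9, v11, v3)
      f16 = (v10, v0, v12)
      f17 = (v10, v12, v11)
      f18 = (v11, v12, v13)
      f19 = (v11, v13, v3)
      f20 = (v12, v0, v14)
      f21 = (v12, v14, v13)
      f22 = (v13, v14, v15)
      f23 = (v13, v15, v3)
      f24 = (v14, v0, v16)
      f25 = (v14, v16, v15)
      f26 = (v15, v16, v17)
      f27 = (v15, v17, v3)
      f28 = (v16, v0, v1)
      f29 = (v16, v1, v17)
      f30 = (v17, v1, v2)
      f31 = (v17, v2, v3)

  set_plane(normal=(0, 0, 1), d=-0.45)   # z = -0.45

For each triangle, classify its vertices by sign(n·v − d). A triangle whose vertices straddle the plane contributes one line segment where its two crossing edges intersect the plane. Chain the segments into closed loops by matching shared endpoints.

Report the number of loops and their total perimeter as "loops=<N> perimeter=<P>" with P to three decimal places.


loops=1 perimeter=5.303

Straddling triangles (16 of 32):
  (v1,v4,v2) [--+] → (0.62508, 0.58178, -0.45)–(0.866, 0, -0.45)  len=0.6297
  (v2,v4,v5) [+-+] → (0.62508, 0.58178, -0.45)–(0.6124, 0.6124, -0.45)  len=0.0331
  (v4,v6,v5) [--+] → (0.03062, 0.85332, -0.45)–(0.6124, 0.6124, -0.45)  len=0.6297
  (v5,v6,v7) [+-+] → (0.03062, 0.85332, -0.45)–(0, 0.866, -0.45)  len=0.0331
  (v6,v8,v7) [--+] → (-0.58178, 0.62508, -0.45)–(0, 0.866, -0.45)  len=0.6297
  (v7,v8,v9) [+-+] → (-0.58178, 0.62508, -0.45)–(-0.6124, 0.6124, -0.45)  len=0.0331
  (v8,v10,v9) [--+] → (-0.85332, 0.03062, -0.45)–(-0.6124, 0.6124, -0.45)  len=0.6297
  (v9,v10,v11) [+-+] → (-0.85332, 0.03062, -0.45)–(-0.866, 0, -0.45)  len=0.0331
  (v10,v12,v11) [--+] → (-0.62508, -0.58178, -0.45)–(-0.866, 0, -0.45)  len=0.6297
  (v11,v12,v13) [+-+] → (-0.62508, -0.58178, -0.45)–(-0.6124, -0.6124, -0.45)  len=0.0331
  (v12,v14,v13) [--+] → (-0.03062, -0.85332, -0.45)–(-0.6124, -0.6124, -0.45)  len=0.6297
  (v13,v14,v15) [+-+] → (-0.03062, -0.85332, -0.45)–(0, -0.866, -0.45)  len=0.0331
  (v14,v16,v15) [--+] → (0.58178, -0.62508, -0.45)–(0, -0.866, -0.45)  len=0.6297
  (v15,v16,v17) [+-+] → (0.58178, -0.62508, -0.45)–(0.6124, -0.6124, -0.45)  len=0.0331
  (v16,v1,v17) [--+] → (0.85332, -0.03062, -0.45)–(0.6124, -0.6124, -0.45)  len=0.6297
  (v17,v1,v2) [+-+] → (0.85332, -0.03062, -0.45)–(0.866, 0, -0.45)  len=0.0331

Chained into 1 loop(s):
  loop 1: 16 segments, perimeter = 5.3027
Total perimeter = 5.303


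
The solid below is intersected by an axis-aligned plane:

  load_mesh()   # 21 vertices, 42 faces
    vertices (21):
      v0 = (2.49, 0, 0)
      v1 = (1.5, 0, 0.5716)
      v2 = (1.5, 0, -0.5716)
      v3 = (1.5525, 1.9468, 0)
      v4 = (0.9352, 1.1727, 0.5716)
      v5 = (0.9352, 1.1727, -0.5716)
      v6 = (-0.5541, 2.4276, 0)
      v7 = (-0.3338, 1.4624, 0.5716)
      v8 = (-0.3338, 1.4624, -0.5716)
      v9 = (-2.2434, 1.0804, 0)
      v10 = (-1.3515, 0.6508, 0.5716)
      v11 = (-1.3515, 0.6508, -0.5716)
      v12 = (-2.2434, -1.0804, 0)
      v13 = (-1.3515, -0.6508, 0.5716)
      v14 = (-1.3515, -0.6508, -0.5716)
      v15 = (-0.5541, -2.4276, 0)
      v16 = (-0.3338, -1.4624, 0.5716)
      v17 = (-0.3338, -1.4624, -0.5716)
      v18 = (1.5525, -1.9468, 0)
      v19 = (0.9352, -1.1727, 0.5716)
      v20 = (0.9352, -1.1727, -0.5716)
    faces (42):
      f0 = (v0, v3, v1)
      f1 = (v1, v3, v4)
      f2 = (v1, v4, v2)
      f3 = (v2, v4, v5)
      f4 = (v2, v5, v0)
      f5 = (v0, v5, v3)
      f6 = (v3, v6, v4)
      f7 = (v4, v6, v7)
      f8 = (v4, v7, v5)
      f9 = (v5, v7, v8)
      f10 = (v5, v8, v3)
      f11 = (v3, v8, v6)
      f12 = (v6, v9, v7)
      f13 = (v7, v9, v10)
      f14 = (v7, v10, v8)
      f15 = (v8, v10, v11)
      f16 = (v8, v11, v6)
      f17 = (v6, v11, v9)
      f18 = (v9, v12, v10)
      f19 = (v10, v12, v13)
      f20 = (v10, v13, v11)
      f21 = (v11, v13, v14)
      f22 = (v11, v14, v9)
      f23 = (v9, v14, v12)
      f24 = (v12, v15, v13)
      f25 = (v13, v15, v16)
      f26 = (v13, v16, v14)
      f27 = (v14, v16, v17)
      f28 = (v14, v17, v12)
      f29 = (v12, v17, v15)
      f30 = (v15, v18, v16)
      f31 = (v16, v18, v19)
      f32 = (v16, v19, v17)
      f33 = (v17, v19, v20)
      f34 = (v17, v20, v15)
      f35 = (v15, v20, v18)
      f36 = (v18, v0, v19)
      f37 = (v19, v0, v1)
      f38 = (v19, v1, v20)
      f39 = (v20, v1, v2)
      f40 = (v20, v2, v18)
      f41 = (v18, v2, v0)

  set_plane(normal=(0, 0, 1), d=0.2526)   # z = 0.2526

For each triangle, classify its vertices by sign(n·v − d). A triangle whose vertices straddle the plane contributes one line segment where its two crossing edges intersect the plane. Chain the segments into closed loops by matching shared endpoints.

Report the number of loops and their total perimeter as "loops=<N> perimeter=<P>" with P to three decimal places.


loops=2 perimeter=21.579

Straddling triangles (28 of 42):
  (v0,v3,v1) [--+] → (1.5293, 1.08648, 0.2526)–(2.0525, 0, 0.2526)  len=1.2059
  (v1,v3,v4) [+-+] → (1.5293, 1.08648, 0.2526)–(1.2797, 1.60471, 0.2526)  len=0.5752
  (v1,v4,v2) [++-] → (1.0928, 0.845468, 0.2526)–(1.5, 0, 0.2526)  len=0.9384
  (v2,v4,v5) [-+-] → (1.0928, 0.845468, 0.2526)–(0.9352, 1.1727, 0.2526)  len=0.3632
  (v3,v6,v4) [--+] → (0.104048, 1.87304, 0.2526)–(1.2797, 1.60471, 0.2526)  len=1.2059
  (v4,v6,v7) [+-+] → (0.104048, 1.87304, 0.2526)–(-0.456746, 2.00106, 0.2526)  len=0.5752
  (v4,v7,v5) [++-] → (0.0203034, 1.38156, 0.2526)–(0.9352, 1.1727, 0.2526)  len=0.9384
  (v5,v7,v8) [-+-] → (0.0203034, 1.38156, 0.2526)–(-0.3338, 1.4624, 0.2526)  len=0.3632
  (v6,v9,v7) [--+] → (-1.39951, 1.24921, 0.2526)–(-0.456746, 2.00106, 0.2526)  len=1.2059
  (v7,v9,v10) [+-+] → (-1.39951, 1.24921, 0.2526)–(-1.84925, 0.890552, 0.2526)  len=0.5752
  (v7,v10,v8) [++-] → (-1.06752, 0.87727, 0.2526)–(-0.3338, 1.4624, 0.2526)  len=0.9385
  (v8,v10,v11) [-+-] → (-1.06752, 0.87727, 0.2526)–(-1.3515, 0.6508, 0.2526)  len=0.3632
  (v9,v12,v10) [--+] → (-1.84925, -0.315353, 0.2526)–(-1.84925, 0.890552, 0.2526)  len=1.2059
  (v10,v12,v13) [+-+] → (-1.84925, -0.315353, 0.2526)–(-1.84925, -0.890552, 0.2526)  len=0.5752
  (v10,v13,v11) [++-] → (-1.3515, -0.2876, 0.2526)–(-1.3515, 0.6508, 0.2526)  len=0.9384
  (v11,v13,v14) [-+-] → (-1.3515, -0.2876, 0.2526)–(-1.3515, -0.6508, 0.2526)  len=0.3632
  (v12,v15,v13) [--+] → (-0.906485, -1.6424, 0.2526)–(-1.84925, -0.890552, 0.2526)  len=1.2059
  (v13,v15,v16) [+-+] → (-0.906485, -1.6424, 0.2526)–(-0.456746, -2.00106, 0.2526)  len=0.5752
  (v13,v16,v14) [++-] → (-0.61778, -1.23593, 0.2526)–(-1.3515, -0.6508, 0.2526)  len=0.9385
  (v14,v16,v17) [-+-] → (-0.61778, -1.23593, 0.2526)–(-0.3338, -1.4624, 0.2526)  len=0.3632
  (v15,v18,v16) [--+] → (0.718911, -1.73274, 0.2526)–(-0.456746, -2.00106, 0.2526)  len=1.2059
  (v16,v18,v19) [+-+] → (0.718911, -1.73274, 0.2526)–(1.2797, -1.60471, 0.2526)  len=0.5752
  (v16,v19,v17) [++-] → (0.581097, -1.25354, 0.2526)–(-0.3338, -1.4624, 0.2526)  len=0.9384
  (v17,v19,v20) [-+-] → (0.581097, -1.25354, 0.2526)–(0.9352, -1.1727, 0.2526)  len=0.3632
  (v18,v0,v19) [--+] → (1.80291, -0.518237, 0.2526)–(1.2797, -1.60471, 0.2526)  len=1.2059
  (v19,v0,v1) [+-+] → (1.80291, -0.518237, 0.2526)–(2.0525, 0, 0.2526)  len=0.5752
  (v19,v1,v20) [++-] → (1.3424, -0.327232, 0.2526)–(0.9352, -1.1727, 0.2526)  len=0.9384
  (v20,v1,v2) [-+-] → (1.3424, -0.327232, 0.2526)–(1.5, 0, 0.2526)  len=0.3632

Chained into 2 loop(s):
  loop 1: 14 segments, perimeter = 12.4677
  loop 2: 14 segments, perimeter = 9.1115
Total perimeter = 21.579


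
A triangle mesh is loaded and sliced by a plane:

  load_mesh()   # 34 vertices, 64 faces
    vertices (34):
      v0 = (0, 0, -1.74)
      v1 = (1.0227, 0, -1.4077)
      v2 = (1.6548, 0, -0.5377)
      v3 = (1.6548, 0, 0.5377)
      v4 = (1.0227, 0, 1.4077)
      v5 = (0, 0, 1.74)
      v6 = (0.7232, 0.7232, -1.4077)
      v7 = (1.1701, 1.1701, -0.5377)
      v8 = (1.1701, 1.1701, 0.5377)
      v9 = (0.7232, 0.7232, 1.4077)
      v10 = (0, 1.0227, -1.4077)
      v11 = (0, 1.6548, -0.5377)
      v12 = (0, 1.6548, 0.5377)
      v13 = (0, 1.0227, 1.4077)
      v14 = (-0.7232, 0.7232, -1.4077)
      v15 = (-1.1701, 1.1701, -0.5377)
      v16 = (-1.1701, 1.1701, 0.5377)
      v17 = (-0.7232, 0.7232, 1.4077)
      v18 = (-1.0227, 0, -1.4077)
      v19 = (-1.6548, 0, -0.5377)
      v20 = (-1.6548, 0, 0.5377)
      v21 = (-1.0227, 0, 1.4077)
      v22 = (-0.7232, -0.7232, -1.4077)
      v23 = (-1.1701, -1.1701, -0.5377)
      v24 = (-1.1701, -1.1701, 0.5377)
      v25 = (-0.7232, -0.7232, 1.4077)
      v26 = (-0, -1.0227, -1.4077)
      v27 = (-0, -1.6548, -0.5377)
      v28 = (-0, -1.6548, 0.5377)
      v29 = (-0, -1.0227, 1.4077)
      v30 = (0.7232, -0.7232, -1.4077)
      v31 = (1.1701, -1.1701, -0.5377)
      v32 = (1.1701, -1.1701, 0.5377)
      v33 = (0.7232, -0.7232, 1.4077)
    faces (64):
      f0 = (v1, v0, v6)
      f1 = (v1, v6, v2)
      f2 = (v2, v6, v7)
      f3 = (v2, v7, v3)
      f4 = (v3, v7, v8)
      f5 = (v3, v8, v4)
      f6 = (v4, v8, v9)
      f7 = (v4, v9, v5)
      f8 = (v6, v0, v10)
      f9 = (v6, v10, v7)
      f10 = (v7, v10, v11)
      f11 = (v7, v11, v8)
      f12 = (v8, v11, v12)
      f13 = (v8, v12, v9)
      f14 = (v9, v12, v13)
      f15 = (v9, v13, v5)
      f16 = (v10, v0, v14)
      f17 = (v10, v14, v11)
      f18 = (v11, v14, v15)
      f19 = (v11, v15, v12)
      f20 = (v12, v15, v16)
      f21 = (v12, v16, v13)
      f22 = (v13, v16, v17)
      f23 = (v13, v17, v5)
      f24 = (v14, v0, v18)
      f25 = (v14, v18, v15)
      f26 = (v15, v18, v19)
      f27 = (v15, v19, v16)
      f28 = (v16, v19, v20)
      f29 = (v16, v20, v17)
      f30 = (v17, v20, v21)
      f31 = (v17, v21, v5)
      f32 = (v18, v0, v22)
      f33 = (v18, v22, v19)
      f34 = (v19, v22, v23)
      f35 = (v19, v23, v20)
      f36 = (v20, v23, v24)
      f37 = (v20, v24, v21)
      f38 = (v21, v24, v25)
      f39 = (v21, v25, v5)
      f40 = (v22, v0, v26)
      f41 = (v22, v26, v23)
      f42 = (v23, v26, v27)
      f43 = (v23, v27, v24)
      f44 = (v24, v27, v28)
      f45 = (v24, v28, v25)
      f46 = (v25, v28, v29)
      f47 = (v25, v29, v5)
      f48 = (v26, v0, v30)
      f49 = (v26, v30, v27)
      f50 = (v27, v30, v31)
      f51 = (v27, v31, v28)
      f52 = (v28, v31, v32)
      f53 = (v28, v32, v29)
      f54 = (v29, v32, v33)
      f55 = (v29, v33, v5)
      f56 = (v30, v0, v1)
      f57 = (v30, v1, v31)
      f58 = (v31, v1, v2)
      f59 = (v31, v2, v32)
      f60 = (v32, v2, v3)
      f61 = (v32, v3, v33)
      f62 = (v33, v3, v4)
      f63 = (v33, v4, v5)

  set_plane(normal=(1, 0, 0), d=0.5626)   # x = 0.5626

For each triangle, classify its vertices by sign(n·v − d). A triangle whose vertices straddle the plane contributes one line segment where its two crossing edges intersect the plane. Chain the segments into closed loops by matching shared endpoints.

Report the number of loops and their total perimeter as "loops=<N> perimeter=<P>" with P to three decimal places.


Straddling triangles (20 of 64):
  (v1,v0,v6) [+-+] → (0.5626, 0, -1.5572)–(0.5626, 0.5626, -1.48149)  len=0.5677
  (v4,v9,v5) [++-] → (0.5626, 0.5626, 1.48149)–(0.5626, 0, 1.5572)  len=0.5677
  (v6,v0,v10) [+--] → (0.5626, 0.5626, -1.48149)–(0.5626, 0.78971, -1.4077)  len=0.2388
  (v6,v10,v7) [+-+] → (0.5626, 0.78971, -1.4077)–(0.5626, 1.09357, -0.989392)  len=0.5170
  (v7,v10,v11) [+--] → (0.5626, 1.09357, -0.989392)–(0.5626, 1.42175, -0.5377)  len=0.5583
  (v7,v11,v8) [+-+] → (0.5626, 1.42175, -0.5377)–(0.5626, 1.42175, -0.020633)  len=0.5171
  (v8,v11,v12) [+--] → (0.5626, 1.42175, -0.020633)–(0.5626, 1.42175, 0.5377)  len=0.5583
  (v8,v12,v9) [+-+] → (0.5626, 1.42175, 0.5377)–(0.5626, 0.930079, 1.2145)  len=0.8365
  (v9,v12,v13) [+--] → (0.5626, 0.930079, 1.2145)–(0.5626, 0.78971, 1.4077)  len=0.2388
  (v9,v13,v5) [+--] → (0.5626, 0.78971, 1.4077)–(0.5626, 0.5626, 1.48149)  len=0.2388
  (v26,v0,v30) [--+] → (0.5626, -0.5626, -1.48149)–(0.5626, -0.78971, -1.4077)  len=0.2388
  (v26,v30,v27) [-+-] → (0.5626, -0.78971, -1.4077)–(0.5626, -0.930079, -1.2145)  len=0.2388
  (v27,v30,v31) [-++] → (0.5626, -0.930079, -1.2145)–(0.5626, -1.42175, -0.5377)  len=0.8365
  (v27,v31,v28) [-+-] → (0.5626, -1.42175, -0.5377)–(0.5626, -1.42175, 0.020633)  len=0.5583
  (v28,v31,v32) [-++] → (0.5626, -1.42175, 0.020633)–(0.5626, -1.42175, 0.5377)  len=0.5171
  (v28,v32,v29) [-+-] → (0.5626, -1.42175, 0.5377)–(0.5626, -1.09357, 0.989392)  len=0.5583
  (v29,v32,v33) [-++] → (0.5626, -1.09357, 0.989392)–(0.5626, -0.78971, 1.4077)  len=0.5170
  (v29,v33,v5) [-+-] → (0.5626, -0.78971, 1.4077)–(0.5626, -0.5626, 1.48149)  len=0.2388
  (v30,v0,v1) [+-+] → (0.5626, -0.5626, -1.48149)–(0.5626, 0, -1.5572)  len=0.5677
  (v33,v4,v5) [++-] → (0.5626, 0, 1.5572)–(0.5626, -0.5626, 1.48149)  len=0.5677

Chained into 1 loop(s):
  loop 1: 20 segments, perimeter = 9.6781
Total perimeter = 9.678

loops=1 perimeter=9.678
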